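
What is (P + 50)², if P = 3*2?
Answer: 3136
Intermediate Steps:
P = 6
(P + 50)² = (6 + 50)² = 56² = 3136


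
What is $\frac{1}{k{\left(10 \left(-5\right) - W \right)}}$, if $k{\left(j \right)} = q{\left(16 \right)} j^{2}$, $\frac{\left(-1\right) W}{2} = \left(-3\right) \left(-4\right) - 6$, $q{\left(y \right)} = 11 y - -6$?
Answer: $\frac{1}{262808} \approx 3.8051 \cdot 10^{-6}$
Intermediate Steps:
$q{\left(y \right)} = 6 + 11 y$ ($q{\left(y \right)} = 11 y + 6 = 6 + 11 y$)
$W = -12$ ($W = - 2 \left(\left(-3\right) \left(-4\right) - 6\right) = - 2 \left(12 - 6\right) = \left(-2\right) 6 = -12$)
$k{\left(j \right)} = 182 j^{2}$ ($k{\left(j \right)} = \left(6 + 11 \cdot 16\right) j^{2} = \left(6 + 176\right) j^{2} = 182 j^{2}$)
$\frac{1}{k{\left(10 \left(-5\right) - W \right)}} = \frac{1}{182 \left(10 \left(-5\right) - -12\right)^{2}} = \frac{1}{182 \left(-50 + 12\right)^{2}} = \frac{1}{182 \left(-38\right)^{2}} = \frac{1}{182 \cdot 1444} = \frac{1}{262808}$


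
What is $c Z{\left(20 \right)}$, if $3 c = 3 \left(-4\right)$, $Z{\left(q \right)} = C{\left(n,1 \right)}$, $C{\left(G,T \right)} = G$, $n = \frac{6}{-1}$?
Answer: $24$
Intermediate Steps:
$n = -6$ ($n = 6 \left(-1\right) = -6$)
$Z{\left(q \right)} = -6$
$c = -4$ ($c = \frac{3 \left(-4\right)}{3} = \frac{1}{3} \left(-12\right) = -4$)
$c Z{\left(20 \right)} = \left(-4\right) \left(-6\right) = 24$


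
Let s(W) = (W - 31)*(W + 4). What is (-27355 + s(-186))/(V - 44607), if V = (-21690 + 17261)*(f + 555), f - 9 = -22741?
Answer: 12139/98177326 ≈ 0.00012364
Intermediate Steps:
f = -22732 (f = 9 - 22741 = -22732)
s(W) = (-31 + W)*(4 + W)
V = 98221933 (V = (-21690 + 17261)*(-22732 + 555) = -4429*(-22177) = 98221933)
(-27355 + s(-186))/(V - 44607) = (-27355 + (-124 + (-186)**2 - 27*(-186)))/(98221933 - 44607) = (-27355 + (-124 + 34596 + 5022))/98177326 = (-27355 + 39494)*(1/98177326) = 12139*(1/98177326) = 12139/98177326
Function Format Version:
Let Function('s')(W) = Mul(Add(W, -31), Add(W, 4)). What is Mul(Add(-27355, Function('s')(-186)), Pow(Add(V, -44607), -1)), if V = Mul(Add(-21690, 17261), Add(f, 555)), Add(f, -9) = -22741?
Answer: Rational(12139, 98177326) ≈ 0.00012364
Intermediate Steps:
f = -22732 (f = Add(9, -22741) = -22732)
Function('s')(W) = Mul(Add(-31, W), Add(4, W))
V = 98221933 (V = Mul(Add(-21690, 17261), Add(-22732, 555)) = Mul(-4429, -22177) = 98221933)
Mul(Add(-27355, Function('s')(-186)), Pow(Add(V, -44607), -1)) = Mul(Add(-27355, Add(-124, Pow(-186, 2), Mul(-27, -186))), Pow(Add(98221933, -44607), -1)) = Mul(Add(-27355, Add(-124, 34596, 5022)), Pow(98177326, -1)) = Mul(Add(-27355, 39494), Rational(1, 98177326)) = Mul(12139, Rational(1, 98177326)) = Rational(12139, 98177326)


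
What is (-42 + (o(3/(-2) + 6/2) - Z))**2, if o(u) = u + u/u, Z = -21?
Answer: 1369/4 ≈ 342.25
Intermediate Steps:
o(u) = 1 + u (o(u) = u + 1 = 1 + u)
(-42 + (o(3/(-2) + 6/2) - Z))**2 = (-42 + ((1 + (3/(-2) + 6/2)) - 1*(-21)))**2 = (-42 + ((1 + (3*(-1/2) + 6*(1/2))) + 21))**2 = (-42 + ((1 + (-3/2 + 3)) + 21))**2 = (-42 + ((1 + 3/2) + 21))**2 = (-42 + (5/2 + 21))**2 = (-42 + 47/2)**2 = (-37/2)**2 = 1369/4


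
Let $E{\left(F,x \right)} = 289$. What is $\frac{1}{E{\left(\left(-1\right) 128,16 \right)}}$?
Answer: $\frac{1}{289} \approx 0.0034602$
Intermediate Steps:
$\frac{1}{E{\left(\left(-1\right) 128,16 \right)}} = \frac{1}{289}$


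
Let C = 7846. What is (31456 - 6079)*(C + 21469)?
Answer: 743926755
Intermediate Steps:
(31456 - 6079)*(C + 21469) = (31456 - 6079)*(7846 + 21469) = 25377*29315 = 743926755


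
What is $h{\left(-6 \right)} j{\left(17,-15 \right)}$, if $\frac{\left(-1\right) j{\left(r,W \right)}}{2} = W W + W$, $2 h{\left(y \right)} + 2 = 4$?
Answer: $-420$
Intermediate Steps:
$h{\left(y \right)} = 1$ ($h{\left(y \right)} = -1 + \frac{1}{2} \cdot 4 = -1 + 2 = 1$)
$j{\left(r,W \right)} = - 2 W - 2 W^{2}$ ($j{\left(r,W \right)} = - 2 \left(W W + W\right) = - 2 \left(W^{2} + W\right) = - 2 \left(W + W^{2}\right) = - 2 W - 2 W^{2}$)
$h{\left(-6 \right)} j{\left(17,-15 \right)} = 1 \left(\left(-2\right) \left(-15\right) \left(1 - 15\right)\right) = 1 \left(\left(-2\right) \left(-15\right) \left(-14\right)\right) = 1 \left(-420\right) = -420$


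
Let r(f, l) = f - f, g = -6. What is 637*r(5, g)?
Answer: 0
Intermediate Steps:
r(f, l) = 0
637*r(5, g) = 637*0 = 0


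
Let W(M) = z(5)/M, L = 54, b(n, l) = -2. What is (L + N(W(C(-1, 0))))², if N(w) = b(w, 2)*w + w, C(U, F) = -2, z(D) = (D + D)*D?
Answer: 6241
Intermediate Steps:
z(D) = 2*D² (z(D) = (2*D)*D = 2*D²)
W(M) = 50/M (W(M) = (2*5²)/M = (2*25)/M = 50/M)
N(w) = -w (N(w) = -2*w + w = -w)
(L + N(W(C(-1, 0))))² = (54 - 50/(-2))² = (54 - 50*(-1)/2)² = (54 - 1*(-25))² = (54 + 25)² = 79² = 6241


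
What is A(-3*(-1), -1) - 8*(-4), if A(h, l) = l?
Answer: 31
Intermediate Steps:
A(-3*(-1), -1) - 8*(-4) = -1 - 8*(-4) = -1 + 32 = 31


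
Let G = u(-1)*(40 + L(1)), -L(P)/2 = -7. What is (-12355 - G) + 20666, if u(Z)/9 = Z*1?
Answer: 8797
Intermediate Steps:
u(Z) = 9*Z (u(Z) = 9*(Z*1) = 9*Z)
L(P) = 14 (L(P) = -2*(-7) = 14)
G = -486 (G = (9*(-1))*(40 + 14) = -9*54 = -486)
(-12355 - G) + 20666 = (-12355 - 1*(-486)) + 20666 = (-12355 + 486) + 20666 = -11869 + 20666 = 8797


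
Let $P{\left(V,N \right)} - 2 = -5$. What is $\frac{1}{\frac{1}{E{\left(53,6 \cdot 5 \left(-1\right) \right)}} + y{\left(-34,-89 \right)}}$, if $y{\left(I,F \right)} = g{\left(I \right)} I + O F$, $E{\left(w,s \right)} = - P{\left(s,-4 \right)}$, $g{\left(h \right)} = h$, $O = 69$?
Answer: $- \frac{3}{14954} \approx -0.00020062$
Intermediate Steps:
$P{\left(V,N \right)} = -3$ ($P{\left(V,N \right)} = 2 - 5 = -3$)
$E{\left(w,s \right)} = 3$ ($E{\left(w,s \right)} = \left(-1\right) \left(-3\right) = 3$)
$y{\left(I,F \right)} = I^{2} + 69 F$ ($y{\left(I,F \right)} = I I + 69 F = I^{2} + 69 F$)
$\frac{1}{\frac{1}{E{\left(53,6 \cdot 5 \left(-1\right) \right)}} + y{\left(-34,-89 \right)}} = \frac{1}{\frac{1}{3} + \left(\left(-34\right)^{2} + 69 \left(-89\right)\right)} = \frac{1}{\frac{1}{3} + \left(1156 - 6141\right)} = \frac{1}{\frac{1}{3} - 4985} = \frac{1}{- \frac{14954}{3}} = - \frac{3}{14954}$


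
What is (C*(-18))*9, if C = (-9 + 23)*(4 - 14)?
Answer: 22680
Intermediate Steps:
C = -140 (C = 14*(-10) = -140)
(C*(-18))*9 = -140*(-18)*9 = 2520*9 = 22680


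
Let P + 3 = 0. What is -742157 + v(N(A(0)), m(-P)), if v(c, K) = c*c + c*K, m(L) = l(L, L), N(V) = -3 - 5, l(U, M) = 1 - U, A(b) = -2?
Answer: -742077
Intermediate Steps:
P = -3 (P = -3 + 0 = -3)
N(V) = -8
m(L) = 1 - L
v(c, K) = c² + K*c
-742157 + v(N(A(0)), m(-P)) = -742157 - 8*((1 - (-1)*(-3)) - 8) = -742157 - 8*((1 - 1*3) - 8) = -742157 - 8*((1 - 3) - 8) = -742157 - 8*(-2 - 8) = -742157 - 8*(-10) = -742157 + 80 = -742077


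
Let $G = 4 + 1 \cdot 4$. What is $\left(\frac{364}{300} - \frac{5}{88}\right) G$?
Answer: $\frac{7633}{825} \approx 9.2521$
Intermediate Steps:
$G = 8$ ($G = 4 + 4 = 8$)
$\left(\frac{364}{300} - \frac{5}{88}\right) G = \left(\frac{364}{300} - \frac{5}{88}\right) 8 = \left(364 \cdot \frac{1}{300} - \frac{5}{88}\right) 8 = \left(\frac{91}{75} - \frac{5}{88}\right) 8 = \frac{7633}{6600} \cdot 8 = \frac{7633}{825}$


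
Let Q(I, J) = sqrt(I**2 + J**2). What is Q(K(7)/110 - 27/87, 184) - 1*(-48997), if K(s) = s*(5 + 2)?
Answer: 48997 + sqrt(344522227361)/3190 ≈ 49181.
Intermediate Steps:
K(s) = 7*s (K(s) = s*7 = 7*s)
Q(K(7)/110 - 27/87, 184) - 1*(-48997) = sqrt(((7*7)/110 - 27/87)**2 + 184**2) - 1*(-48997) = sqrt((49*(1/110) - 27*1/87)**2 + 33856) + 48997 = sqrt((49/110 - 9/29)**2 + 33856) + 48997 = sqrt((431/3190)**2 + 33856) + 48997 = sqrt(185761/10176100 + 33856) + 48997 = sqrt(344522227361/10176100) + 48997 = sqrt(344522227361)/3190 + 48997 = 48997 + sqrt(344522227361)/3190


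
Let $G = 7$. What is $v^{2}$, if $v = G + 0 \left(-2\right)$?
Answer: $49$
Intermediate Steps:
$v = 7$ ($v = 7 + 0 \left(-2\right) = 7 + 0 = 7$)
$v^{2} = 7^{2} = 49$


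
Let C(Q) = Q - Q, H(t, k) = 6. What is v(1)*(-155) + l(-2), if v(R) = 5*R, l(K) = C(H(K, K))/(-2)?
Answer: -775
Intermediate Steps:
C(Q) = 0
l(K) = 0 (l(K) = 0/(-2) = 0*(-½) = 0)
v(1)*(-155) + l(-2) = (5*1)*(-155) + 0 = 5*(-155) + 0 = -775 + 0 = -775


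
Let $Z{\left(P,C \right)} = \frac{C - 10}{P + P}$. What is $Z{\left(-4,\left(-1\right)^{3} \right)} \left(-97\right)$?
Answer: $- \frac{1067}{8} \approx -133.38$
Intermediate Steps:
$Z{\left(P,C \right)} = \frac{-10 + C}{2 P}$
$Z{\left(-4,\left(-1\right)^{3} \right)} \left(-97\right) = \frac{-10 + \left(-1\right)^{3}}{2 \left(-4\right)} \left(-97\right) = \frac{1}{2} \left(- \frac{1}{4}\right) \left(-10 - 1\right) \left(-97\right) = \frac{1}{2} \left(- \frac{1}{4}\right) \left(-11\right) \left(-97\right) = \frac{11}{8} \left(-97\right) = - \frac{1067}{8}$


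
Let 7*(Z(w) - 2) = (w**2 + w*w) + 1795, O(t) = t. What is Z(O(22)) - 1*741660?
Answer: -5188843/7 ≈ -7.4126e+5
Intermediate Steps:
Z(w) = 1809/7 + 2*w**2/7 (Z(w) = 2 + ((w**2 + w*w) + 1795)/7 = 2 + ((w**2 + w**2) + 1795)/7 = 2 + (2*w**2 + 1795)/7 = 2 + (1795 + 2*w**2)/7 = 2 + (1795/7 + 2*w**2/7) = 1809/7 + 2*w**2/7)
Z(O(22)) - 1*741660 = (1809/7 + (2/7)*22**2) - 1*741660 = (1809/7 + (2/7)*484) - 741660 = (1809/7 + 968/7) - 741660 = 2777/7 - 741660 = -5188843/7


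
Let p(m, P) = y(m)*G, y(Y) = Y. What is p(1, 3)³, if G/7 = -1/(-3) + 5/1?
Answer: 1404928/27 ≈ 52034.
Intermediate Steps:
G = 112/3 (G = 7*(-1/(-3) + 5/1) = 7*(-1*(-⅓) + 5*1) = 7*(⅓ + 5) = 7*(16/3) = 112/3 ≈ 37.333)
p(m, P) = 112*m/3 (p(m, P) = m*(112/3) = 112*m/3)
p(1, 3)³ = ((112/3)*1)³ = (112/3)³ = 1404928/27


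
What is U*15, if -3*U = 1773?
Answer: -8865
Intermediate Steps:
U = -591 (U = -⅓*1773 = -591)
U*15 = -591*15 = -8865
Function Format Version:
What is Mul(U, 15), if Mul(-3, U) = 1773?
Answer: -8865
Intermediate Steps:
U = -591 (U = Mul(Rational(-1, 3), 1773) = -591)
Mul(U, 15) = Mul(-591, 15) = -8865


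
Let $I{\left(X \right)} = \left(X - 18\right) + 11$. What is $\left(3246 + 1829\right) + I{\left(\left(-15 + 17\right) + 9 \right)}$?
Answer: $5079$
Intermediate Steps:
$I{\left(X \right)} = -7 + X$ ($I{\left(X \right)} = \left(-18 + X\right) + 11 = -7 + X$)
$\left(3246 + 1829\right) + I{\left(\left(-15 + 17\right) + 9 \right)} = \left(3246 + 1829\right) + \left(-7 + \left(\left(-15 + 17\right) + 9\right)\right) = 5075 + \left(-7 + \left(2 + 9\right)\right) = 5075 + \left(-7 + 11\right) = 5075 + 4 = 5079$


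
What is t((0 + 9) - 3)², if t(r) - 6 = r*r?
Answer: 1764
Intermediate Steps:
t(r) = 6 + r² (t(r) = 6 + r*r = 6 + r²)
t((0 + 9) - 3)² = (6 + ((0 + 9) - 3)²)² = (6 + (9 - 3)²)² = (6 + 6²)² = (6 + 36)² = 42² = 1764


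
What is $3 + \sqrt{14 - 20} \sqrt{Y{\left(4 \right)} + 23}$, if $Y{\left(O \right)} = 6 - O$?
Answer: $3 + 5 i \sqrt{6} \approx 3.0 + 12.247 i$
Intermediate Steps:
$3 + \sqrt{14 - 20} \sqrt{Y{\left(4 \right)} + 23} = 3 + \sqrt{14 - 20} \sqrt{\left(6 - 4\right) + 23} = 3 + \sqrt{-6} \sqrt{\left(6 - 4\right) + 23} = 3 + i \sqrt{6} \sqrt{2 + 23} = 3 + i \sqrt{6} \sqrt{25} = 3 + i \sqrt{6} \cdot 5 = 3 + 5 i \sqrt{6}$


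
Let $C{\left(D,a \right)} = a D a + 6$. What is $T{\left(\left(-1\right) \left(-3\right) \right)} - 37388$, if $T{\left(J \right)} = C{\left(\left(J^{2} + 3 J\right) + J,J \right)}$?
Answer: $-37193$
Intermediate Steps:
$C{\left(D,a \right)} = 6 + D a^{2}$ ($C{\left(D,a \right)} = D a a + 6 = D a^{2} + 6 = 6 + D a^{2}$)
$T{\left(J \right)} = 6 + J^{2} \left(J^{2} + 4 J\right)$ ($T{\left(J \right)} = 6 + \left(\left(J^{2} + 3 J\right) + J\right) J^{2} = 6 + \left(J^{2} + 4 J\right) J^{2} = 6 + J^{2} \left(J^{2} + 4 J\right)$)
$T{\left(\left(-1\right) \left(-3\right) \right)} - 37388 = \left(6 + \left(\left(-1\right) \left(-3\right)\right)^{3} \left(4 - -3\right)\right) - 37388 = \left(6 + 3^{3} \left(4 + 3\right)\right) - 37388 = \left(6 + 27 \cdot 7\right) - 37388 = \left(6 + 189\right) - 37388 = 195 - 37388 = -37193$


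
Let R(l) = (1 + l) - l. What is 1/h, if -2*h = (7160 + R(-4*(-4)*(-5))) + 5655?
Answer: -1/6408 ≈ -0.00015605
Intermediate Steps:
R(l) = 1
h = -6408 (h = -((7160 + 1) + 5655)/2 = -(7161 + 5655)/2 = -½*12816 = -6408)
1/h = 1/(-6408) = -1/6408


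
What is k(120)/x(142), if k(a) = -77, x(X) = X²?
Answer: -77/20164 ≈ -0.0038187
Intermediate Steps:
k(120)/x(142) = -77/(142²) = -77/20164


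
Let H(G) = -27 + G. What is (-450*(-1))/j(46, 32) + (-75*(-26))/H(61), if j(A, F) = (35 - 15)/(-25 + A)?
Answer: 18015/34 ≈ 529.85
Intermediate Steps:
j(A, F) = 20/(-25 + A)
(-450*(-1))/j(46, 32) + (-75*(-26))/H(61) = (-450*(-1))/((20/(-25 + 46))) + (-75*(-26))/(-27 + 61) = 450/((20/21)) + 1950/34 = 450/((20*(1/21))) + 1950*(1/34) = 450/(20/21) + 975/17 = 450*(21/20) + 975/17 = 945/2 + 975/17 = 18015/34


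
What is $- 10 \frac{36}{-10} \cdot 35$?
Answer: $1260$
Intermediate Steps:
$- 10 \frac{36}{-10} \cdot 35 = - 10 \cdot 36 \left(- \frac{1}{10}\right) 35 = \left(-10\right) \left(- \frac{18}{5}\right) 35 = 36 \cdot 35 = 1260$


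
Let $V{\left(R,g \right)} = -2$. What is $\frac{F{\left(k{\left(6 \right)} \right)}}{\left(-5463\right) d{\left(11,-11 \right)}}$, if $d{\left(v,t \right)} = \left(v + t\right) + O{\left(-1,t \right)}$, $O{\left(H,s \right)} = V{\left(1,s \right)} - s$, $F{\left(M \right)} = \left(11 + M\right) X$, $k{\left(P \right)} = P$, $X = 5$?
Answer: $- \frac{85}{49167} \approx -0.0017288$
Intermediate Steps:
$F{\left(M \right)} = 55 + 5 M$ ($F{\left(M \right)} = \left(11 + M\right) 5 = 55 + 5 M$)
$O{\left(H,s \right)} = -2 - s$
$d{\left(v,t \right)} = -2 + v$ ($d{\left(v,t \right)} = \left(v + t\right) - \left(2 + t\right) = \left(t + v\right) - \left(2 + t\right) = -2 + v$)
$\frac{F{\left(k{\left(6 \right)} \right)}}{\left(-5463\right) d{\left(11,-11 \right)}} = \frac{55 + 5 \cdot 6}{\left(-5463\right) \left(-2 + 11\right)} = \frac{55 + 30}{\left(-5463\right) 9} = \frac{85}{-49167} = 85 \left(- \frac{1}{49167}\right) = - \frac{85}{49167}$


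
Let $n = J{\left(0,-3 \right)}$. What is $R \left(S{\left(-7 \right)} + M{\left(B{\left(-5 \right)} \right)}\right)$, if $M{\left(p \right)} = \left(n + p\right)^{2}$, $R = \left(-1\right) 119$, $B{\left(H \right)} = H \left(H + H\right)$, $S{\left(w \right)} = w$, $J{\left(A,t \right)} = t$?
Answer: $-262038$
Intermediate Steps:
$n = -3$
$B{\left(H \right)} = 2 H^{2}$ ($B{\left(H \right)} = H 2 H = 2 H^{2}$)
$R = -119$
$M{\left(p \right)} = \left(-3 + p\right)^{2}$
$R \left(S{\left(-7 \right)} + M{\left(B{\left(-5 \right)} \right)}\right) = - 119 \left(-7 + \left(-3 + 2 \left(-5\right)^{2}\right)^{2}\right) = - 119 \left(-7 + \left(-3 + 2 \cdot 25\right)^{2}\right) = - 119 \left(-7 + \left(-3 + 50\right)^{2}\right) = - 119 \left(-7 + 47^{2}\right) = - 119 \left(-7 + 2209\right) = \left(-119\right) 2202 = -262038$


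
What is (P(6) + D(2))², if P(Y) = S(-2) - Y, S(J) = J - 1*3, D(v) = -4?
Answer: 225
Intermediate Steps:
S(J) = -3 + J (S(J) = J - 3 = -3 + J)
P(Y) = -5 - Y (P(Y) = (-3 - 2) - Y = -5 - Y)
(P(6) + D(2))² = ((-5 - 1*6) - 4)² = ((-5 - 6) - 4)² = (-11 - 4)² = (-15)² = 225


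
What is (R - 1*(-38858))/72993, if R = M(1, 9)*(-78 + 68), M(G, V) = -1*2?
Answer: 38878/72993 ≈ 0.53263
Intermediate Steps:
M(G, V) = -2
R = 20 (R = -2*(-78 + 68) = -2*(-10) = 20)
(R - 1*(-38858))/72993 = (20 - 1*(-38858))/72993 = (20 + 38858)*(1/72993) = 38878*(1/72993) = 38878/72993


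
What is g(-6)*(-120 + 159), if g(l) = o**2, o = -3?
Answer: 351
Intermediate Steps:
g(l) = 9 (g(l) = (-3)**2 = 9)
g(-6)*(-120 + 159) = 9*(-120 + 159) = 9*39 = 351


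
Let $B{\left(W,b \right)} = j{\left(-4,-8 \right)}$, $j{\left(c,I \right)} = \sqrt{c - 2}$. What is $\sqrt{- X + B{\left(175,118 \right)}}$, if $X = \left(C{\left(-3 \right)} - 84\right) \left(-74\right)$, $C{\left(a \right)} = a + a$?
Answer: $\sqrt{-6660 + i \sqrt{6}} \approx 0.015 + 81.609 i$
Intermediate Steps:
$j{\left(c,I \right)} = \sqrt{-2 + c}$
$B{\left(W,b \right)} = i \sqrt{6}$ ($B{\left(W,b \right)} = \sqrt{-2 - 4} = \sqrt{-6} = i \sqrt{6}$)
$C{\left(a \right)} = 2 a$
$X = 6660$ ($X = \left(2 \left(-3\right) - 84\right) \left(-74\right) = \left(-6 - 84\right) \left(-74\right) = \left(-90\right) \left(-74\right) = 6660$)
$\sqrt{- X + B{\left(175,118 \right)}} = \sqrt{\left(-1\right) 6660 + i \sqrt{6}} = \sqrt{-6660 + i \sqrt{6}}$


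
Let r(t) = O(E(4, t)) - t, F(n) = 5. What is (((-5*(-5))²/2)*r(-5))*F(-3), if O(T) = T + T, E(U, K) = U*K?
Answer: -109375/2 ≈ -54688.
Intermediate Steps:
E(U, K) = K*U
O(T) = 2*T
r(t) = 7*t (r(t) = 2*(t*4) - t = 2*(4*t) - t = 8*t - t = 7*t)
(((-5*(-5))²/2)*r(-5))*F(-3) = (((-5*(-5))²/2)*(7*(-5)))*5 = ((25²*(½))*(-35))*5 = ((625*(½))*(-35))*5 = ((625/2)*(-35))*5 = -21875/2*5 = -109375/2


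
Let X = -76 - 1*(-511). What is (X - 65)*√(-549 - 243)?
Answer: 2220*I*√22 ≈ 10413.0*I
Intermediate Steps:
X = 435 (X = -76 + 511 = 435)
(X - 65)*√(-549 - 243) = (435 - 65)*√(-549 - 243) = 370*√(-792) = 370*(6*I*√22) = 2220*I*√22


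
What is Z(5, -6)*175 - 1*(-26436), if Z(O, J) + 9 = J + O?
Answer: 24686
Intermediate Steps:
Z(O, J) = -9 + J + O (Z(O, J) = -9 + (J + O) = -9 + J + O)
Z(5, -6)*175 - 1*(-26436) = (-9 - 6 + 5)*175 - 1*(-26436) = -10*175 + 26436 = -1750 + 26436 = 24686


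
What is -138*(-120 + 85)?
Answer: 4830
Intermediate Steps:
-138*(-120 + 85) = -138*(-35) = 4830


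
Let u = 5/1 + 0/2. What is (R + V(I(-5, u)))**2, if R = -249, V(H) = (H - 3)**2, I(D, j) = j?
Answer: 60025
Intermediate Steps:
u = 5 (u = 5*1 + 0*(1/2) = 5 + 0 = 5)
V(H) = (-3 + H)**2
(R + V(I(-5, u)))**2 = (-249 + (-3 + 5)**2)**2 = (-249 + 2**2)**2 = (-249 + 4)**2 = (-245)**2 = 60025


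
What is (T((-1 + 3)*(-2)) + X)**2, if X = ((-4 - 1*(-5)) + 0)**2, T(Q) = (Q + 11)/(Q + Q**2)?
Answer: 361/144 ≈ 2.5069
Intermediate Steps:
T(Q) = (11 + Q)/(Q + Q**2)
X = 1 (X = ((-4 + 5) + 0)**2 = (1 + 0)**2 = 1**2 = 1)
(T((-1 + 3)*(-2)) + X)**2 = ((11 + (-1 + 3)*(-2))/((((-1 + 3)*(-2)))*(1 + (-1 + 3)*(-2))) + 1)**2 = ((11 + 2*(-2))/(((2*(-2)))*(1 + 2*(-2))) + 1)**2 = ((11 - 4)/((-4)*(1 - 4)) + 1)**2 = (-1/4*7/(-3) + 1)**2 = (-1/4*(-1/3)*7 + 1)**2 = (7/12 + 1)**2 = (19/12)**2 = 361/144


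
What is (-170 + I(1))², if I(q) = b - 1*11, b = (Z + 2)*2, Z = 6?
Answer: 27225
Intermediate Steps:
b = 16 (b = (6 + 2)*2 = 8*2 = 16)
I(q) = 5 (I(q) = 16 - 1*11 = 16 - 11 = 5)
(-170 + I(1))² = (-170 + 5)² = (-165)² = 27225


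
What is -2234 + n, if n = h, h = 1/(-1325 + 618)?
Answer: -1579439/707 ≈ -2234.0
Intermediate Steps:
h = -1/707 (h = 1/(-707) = -1/707 ≈ -0.0014144)
n = -1/707 ≈ -0.0014144
-2234 + n = -2234 - 1/707 = -1579439/707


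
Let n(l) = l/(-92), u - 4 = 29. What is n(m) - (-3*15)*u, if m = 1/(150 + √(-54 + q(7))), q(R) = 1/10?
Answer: 7703284170/5187397 + 7*I*√110/20749588 ≈ 1485.0 + 3.5382e-6*I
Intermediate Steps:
u = 33 (u = 4 + 29 = 33)
q(R) = ⅒
m = 1/(150 + 7*I*√110/10) (m = 1/(150 + √(-54 + ⅒)) = 1/(150 + √(-539/10)) = 1/(150 + 7*I*√110/10) ≈ 0.0066507 - 0.00032552*I)
n(l) = -l/92 (n(l) = l*(-1/92) = -l/92)
n(m) - (-3*15)*u = -(1500/225539 - 7*I*√110/225539)/92 - (-3*15)*33 = (-375/5187397 + 7*I*√110/20749588) - (-45)*33 = (-375/5187397 + 7*I*√110/20749588) - 1*(-1485) = (-375/5187397 + 7*I*√110/20749588) + 1485 = 7703284170/5187397 + 7*I*√110/20749588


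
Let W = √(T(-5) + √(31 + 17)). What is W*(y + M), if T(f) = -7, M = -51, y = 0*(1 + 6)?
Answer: -51*I*√(7 - 4*√3) ≈ -13.665*I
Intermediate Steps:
y = 0 (y = 0*7 = 0)
W = √(-7 + 4*√3) (W = √(-7 + √(31 + 17)) = √(-7 + √48) = √(-7 + 4*√3) ≈ 0.26795*I)
W*(y + M) = √(-7 + 4*√3)*(0 - 51) = √(-7 + 4*√3)*(-51) = -51*√(-7 + 4*√3)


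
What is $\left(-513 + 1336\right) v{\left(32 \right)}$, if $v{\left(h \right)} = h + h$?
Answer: $52672$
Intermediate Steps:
$v{\left(h \right)} = 2 h$
$\left(-513 + 1336\right) v{\left(32 \right)} = \left(-513 + 1336\right) 2 \cdot 32 = 823 \cdot 64 = 52672$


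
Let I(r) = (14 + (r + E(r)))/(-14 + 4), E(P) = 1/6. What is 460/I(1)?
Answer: -27600/91 ≈ -303.30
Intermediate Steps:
E(P) = 1/6
I(r) = -17/12 - r/10 (I(r) = (14 + (r + 1/6))/(-14 + 4) = (14 + (1/6 + r))/(-10) = (85/6 + r)*(-1/10) = -17/12 - r/10)
460/I(1) = 460/(-17/12 - 1/10*1) = 460/(-17/12 - 1/10) = 460/(-91/60) = 460*(-60/91) = -27600/91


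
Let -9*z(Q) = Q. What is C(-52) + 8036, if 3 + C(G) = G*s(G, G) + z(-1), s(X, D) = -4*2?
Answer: 76042/9 ≈ 8449.1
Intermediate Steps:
s(X, D) = -8
z(Q) = -Q/9
C(G) = -26/9 - 8*G (C(G) = -3 + (G*(-8) - ⅑*(-1)) = -3 + (-8*G + ⅑) = -3 + (⅑ - 8*G) = -26/9 - 8*G)
C(-52) + 8036 = (-26/9 - 8*(-52)) + 8036 = (-26/9 + 416) + 8036 = 3718/9 + 8036 = 76042/9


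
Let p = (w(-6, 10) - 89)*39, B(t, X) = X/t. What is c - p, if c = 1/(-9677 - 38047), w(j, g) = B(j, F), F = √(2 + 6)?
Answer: 165650003/47724 + 13*√2 ≈ 3489.4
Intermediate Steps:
F = 2*√2 (F = √8 = 2*√2 ≈ 2.8284)
w(j, g) = 2*√2/j (w(j, g) = (2*√2)/j = 2*√2/j)
c = -1/47724 (c = 1/(-47724) = -1/47724 ≈ -2.0954e-5)
p = -3471 - 13*√2 (p = (2*√2/(-6) - 89)*39 = (2*√2*(-⅙) - 89)*39 = (-√2/3 - 89)*39 = (-89 - √2/3)*39 = -3471 - 13*√2 ≈ -3489.4)
c - p = -1/47724 - (-3471 - 13*√2) = -1/47724 + (3471 + 13*√2) = 165650003/47724 + 13*√2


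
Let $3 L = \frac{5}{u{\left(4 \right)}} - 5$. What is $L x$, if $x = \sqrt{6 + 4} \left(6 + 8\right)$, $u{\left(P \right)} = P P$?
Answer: $- \frac{175 \sqrt{10}}{8} \approx -69.175$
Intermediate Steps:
$u{\left(P \right)} = P^{2}$
$x = 14 \sqrt{10}$ ($x = \sqrt{10} \cdot 14 = 14 \sqrt{10} \approx 44.272$)
$L = - \frac{25}{16}$ ($L = \frac{\frac{5}{4^{2}} - 5}{3} = \frac{\frac{5}{16} - 5}{3} = \frac{1}{3} \left(- \frac{75}{16}\right) = - \frac{25}{16} \approx -1.5625$)
$L x = - \frac{25 \cdot 14 \sqrt{10}}{16} = - \frac{175 \sqrt{10}}{8}$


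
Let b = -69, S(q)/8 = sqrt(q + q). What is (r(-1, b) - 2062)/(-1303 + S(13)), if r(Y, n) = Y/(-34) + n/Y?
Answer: 88292583/57668930 + 271044*sqrt(26)/28834465 ≈ 1.5790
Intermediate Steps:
S(q) = 8*sqrt(2)*sqrt(q) (S(q) = 8*sqrt(q + q) = 8*sqrt(2*q) = 8*(sqrt(2)*sqrt(q)) = 8*sqrt(2)*sqrt(q))
r(Y, n) = -Y/34 + n/Y (r(Y, n) = Y*(-1/34) + n/Y = -Y/34 + n/Y)
(r(-1, b) - 2062)/(-1303 + S(13)) = ((-1/34*(-1) - 69/(-1)) - 2062)/(-1303 + 8*sqrt(2)*sqrt(13)) = ((1/34 - 69*(-1)) - 2062)/(-1303 + 8*sqrt(26)) = ((1/34 + 69) - 2062)/(-1303 + 8*sqrt(26)) = (2347/34 - 2062)/(-1303 + 8*sqrt(26)) = -67761/(34*(-1303 + 8*sqrt(26)))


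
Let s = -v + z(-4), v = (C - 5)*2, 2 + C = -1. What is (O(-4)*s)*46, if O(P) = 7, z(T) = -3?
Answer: 4186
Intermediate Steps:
C = -3 (C = -2 - 1 = -3)
v = -16 (v = (-3 - 5)*2 = -8*2 = -16)
s = 13 (s = -1*(-16) - 3 = 16 - 3 = 13)
(O(-4)*s)*46 = (7*13)*46 = 91*46 = 4186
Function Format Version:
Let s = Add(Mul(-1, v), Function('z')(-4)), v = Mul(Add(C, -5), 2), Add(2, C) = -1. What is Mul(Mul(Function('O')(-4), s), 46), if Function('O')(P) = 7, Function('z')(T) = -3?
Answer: 4186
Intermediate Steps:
C = -3 (C = Add(-2, -1) = -3)
v = -16 (v = Mul(Add(-3, -5), 2) = Mul(-8, 2) = -16)
s = 13 (s = Add(Mul(-1, -16), -3) = Add(16, -3) = 13)
Mul(Mul(Function('O')(-4), s), 46) = Mul(Mul(7, 13), 46) = Mul(91, 46) = 4186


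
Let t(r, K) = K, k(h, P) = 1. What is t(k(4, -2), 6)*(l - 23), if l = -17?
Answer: -240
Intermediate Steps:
t(k(4, -2), 6)*(l - 23) = 6*(-17 - 23) = 6*(-40) = -240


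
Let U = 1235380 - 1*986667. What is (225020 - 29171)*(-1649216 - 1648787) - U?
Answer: -645910838260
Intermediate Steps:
U = 248713 (U = 1235380 - 986667 = 248713)
(225020 - 29171)*(-1649216 - 1648787) - U = (225020 - 29171)*(-1649216 - 1648787) - 1*248713 = 195849*(-3298003) - 248713 = -645910589547 - 248713 = -645910838260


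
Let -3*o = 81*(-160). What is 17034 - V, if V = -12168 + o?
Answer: 24882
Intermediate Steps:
o = 4320 (o = -27*(-160) = -⅓*(-12960) = 4320)
V = -7848 (V = -12168 + 4320 = -7848)
17034 - V = 17034 - 1*(-7848) = 17034 + 7848 = 24882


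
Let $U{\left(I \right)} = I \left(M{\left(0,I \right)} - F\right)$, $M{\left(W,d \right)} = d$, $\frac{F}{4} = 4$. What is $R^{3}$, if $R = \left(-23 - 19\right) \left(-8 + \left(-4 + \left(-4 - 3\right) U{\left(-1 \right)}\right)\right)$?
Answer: $166556566008$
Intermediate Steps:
$F = 16$ ($F = 4 \cdot 4 = 16$)
$U{\left(I \right)} = I \left(-16 + I\right)$ ($U{\left(I \right)} = I \left(I - 16\right) = I \left(-16 + I\right)$)
$R = 5502$ ($R = \left(-23 - 19\right) \left(-8 + \left(-4 + \left(-4 - 3\right) \left(- (-16 - 1)\right)\right)\right) = - 42 \left(-8 - \left(4 + 7 \left(\left(-1\right) \left(-17\right)\right)\right)\right) = - 42 \left(-8 - 123\right) = \left(-42\right) \left(-131\right) = 5502$)
$R^{3} = 5502^{3} = 166556566008$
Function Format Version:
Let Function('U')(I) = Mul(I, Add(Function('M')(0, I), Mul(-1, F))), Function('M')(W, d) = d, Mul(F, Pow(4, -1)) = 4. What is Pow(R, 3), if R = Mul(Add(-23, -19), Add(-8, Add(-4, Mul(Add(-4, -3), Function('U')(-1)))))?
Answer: 166556566008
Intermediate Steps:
F = 16 (F = Mul(4, 4) = 16)
Function('U')(I) = Mul(I, Add(-16, I)) (Function('U')(I) = Mul(I, Add(I, Mul(-1, 16))) = Mul(I, Add(I, -16)) = Mul(I, Add(-16, I)))
R = 5502 (R = Mul(Add(-23, -19), Add(-8, Add(-4, Mul(Add(-4, -3), Mul(-1, Add(-16, -1)))))) = Mul(-42, Add(-8, Add(-4, Mul(-7, Mul(-1, -17))))) = Mul(-42, Add(-8, Add(-4, Mul(-7, 17)))) = Mul(-42, Add(-8, Add(-4, -119))) = Mul(-42, Add(-8, -123)) = Mul(-42, -131) = 5502)
Pow(R, 3) = Pow(5502, 3) = 166556566008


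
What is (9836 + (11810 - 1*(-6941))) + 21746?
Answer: 50333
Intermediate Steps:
(9836 + (11810 - 1*(-6941))) + 21746 = (9836 + (11810 + 6941)) + 21746 = (9836 + 18751) + 21746 = 28587 + 21746 = 50333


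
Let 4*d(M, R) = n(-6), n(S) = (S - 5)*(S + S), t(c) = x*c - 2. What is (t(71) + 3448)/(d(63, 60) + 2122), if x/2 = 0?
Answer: 3446/2155 ≈ 1.5991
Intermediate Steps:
x = 0 (x = 2*0 = 0)
t(c) = -2 (t(c) = 0*c - 2 = 0 - 2 = -2)
n(S) = 2*S*(-5 + S) (n(S) = (-5 + S)*(2*S) = 2*S*(-5 + S))
d(M, R) = 33 (d(M, R) = (2*(-6)*(-5 - 6))/4 = (2*(-6)*(-11))/4 = (1/4)*132 = 33)
(t(71) + 3448)/(d(63, 60) + 2122) = (-2 + 3448)/(33 + 2122) = 3446/2155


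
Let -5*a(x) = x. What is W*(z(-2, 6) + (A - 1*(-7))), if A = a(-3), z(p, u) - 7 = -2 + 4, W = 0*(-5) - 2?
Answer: -166/5 ≈ -33.200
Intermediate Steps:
W = -2 (W = 0 - 2 = -2)
z(p, u) = 9 (z(p, u) = 7 + (-2 + 4) = 7 + 2 = 9)
a(x) = -x/5
A = ⅗ (A = -⅕*(-3) = ⅗ ≈ 0.60000)
W*(z(-2, 6) + (A - 1*(-7))) = -2*(9 + (⅗ - 1*(-7))) = -2*(9 + (⅗ + 7)) = -2*(9 + 38/5) = -2*83/5 = -166/5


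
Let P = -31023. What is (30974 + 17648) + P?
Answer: 17599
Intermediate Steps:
(30974 + 17648) + P = (30974 + 17648) - 31023 = 48622 - 31023 = 17599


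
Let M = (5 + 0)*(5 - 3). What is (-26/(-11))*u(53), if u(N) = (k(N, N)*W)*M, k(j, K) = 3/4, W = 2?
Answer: 390/11 ≈ 35.455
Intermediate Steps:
k(j, K) = ¾ (k(j, K) = 3*(¼) = ¾)
M = 10 (M = 5*2 = 10)
u(N) = 15 (u(N) = ((¾)*2)*10 = (3/2)*10 = 15)
(-26/(-11))*u(53) = -26/(-11)*15 = -26*(-1/11)*15 = (26/11)*15 = 390/11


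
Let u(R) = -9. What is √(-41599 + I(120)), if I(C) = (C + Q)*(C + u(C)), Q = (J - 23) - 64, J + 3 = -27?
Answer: I*√41266 ≈ 203.14*I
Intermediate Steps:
J = -30 (J = -3 - 27 = -30)
Q = -117 (Q = (-30 - 23) - 64 = -53 - 64 = -117)
I(C) = (-117 + C)*(-9 + C) (I(C) = (C - 117)*(C - 9) = (-117 + C)*(-9 + C))
√(-41599 + I(120)) = √(-41599 + (1053 + 120² - 126*120)) = √(-41599 + (1053 + 14400 - 15120)) = √(-41599 + 333) = √(-41266) = I*√41266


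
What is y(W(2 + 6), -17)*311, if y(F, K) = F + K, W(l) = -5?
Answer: -6842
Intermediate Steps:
y(W(2 + 6), -17)*311 = (-5 - 17)*311 = -22*311 = -6842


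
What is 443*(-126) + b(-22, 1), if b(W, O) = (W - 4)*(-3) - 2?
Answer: -55742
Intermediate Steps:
b(W, O) = 10 - 3*W (b(W, O) = (-4 + W)*(-3) - 2 = (12 - 3*W) - 2 = 10 - 3*W)
443*(-126) + b(-22, 1) = 443*(-126) + (10 - 3*(-22)) = -55818 + (10 + 66) = -55818 + 76 = -55742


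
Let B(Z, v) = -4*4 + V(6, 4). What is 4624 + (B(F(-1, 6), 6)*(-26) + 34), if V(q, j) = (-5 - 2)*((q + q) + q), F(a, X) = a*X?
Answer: 8350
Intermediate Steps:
F(a, X) = X*a
V(q, j) = -21*q (V(q, j) = -7*(2*q + q) = -21*q)
B(Z, v) = -142 (B(Z, v) = -4*4 - 21*6 = -16 - 126 = -142)
4624 + (B(F(-1, 6), 6)*(-26) + 34) = 4624 + (-142*(-26) + 34) = 4624 + (3692 + 34) = 4624 + 3726 = 8350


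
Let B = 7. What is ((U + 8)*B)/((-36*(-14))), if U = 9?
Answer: 17/72 ≈ 0.23611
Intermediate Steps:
((U + 8)*B)/((-36*(-14))) = ((9 + 8)*7)/((-36*(-14))) = (17*7)/504 = 119*(1/504) = 17/72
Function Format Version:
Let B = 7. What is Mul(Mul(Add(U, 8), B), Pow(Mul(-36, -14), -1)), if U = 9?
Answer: Rational(17, 72) ≈ 0.23611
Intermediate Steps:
Mul(Mul(Add(U, 8), B), Pow(Mul(-36, -14), -1)) = Mul(Mul(Add(9, 8), 7), Pow(Mul(-36, -14), -1)) = Mul(Mul(17, 7), Pow(504, -1)) = Mul(119, Rational(1, 504)) = Rational(17, 72)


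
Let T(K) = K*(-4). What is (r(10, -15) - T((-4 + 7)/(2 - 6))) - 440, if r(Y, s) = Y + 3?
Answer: -430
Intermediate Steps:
T(K) = -4*K
r(Y, s) = 3 + Y
(r(10, -15) - T((-4 + 7)/(2 - 6))) - 440 = ((3 + 10) - (-4)*(-4 + 7)/(2 - 6)) - 440 = (13 - (-4)*3/(-4)) - 440 = (13 - (-4)*3*(-¼)) - 440 = (13 - (-4)*(-3)/4) - 440 = (13 - 1*3) - 440 = (13 - 3) - 440 = 10 - 440 = -430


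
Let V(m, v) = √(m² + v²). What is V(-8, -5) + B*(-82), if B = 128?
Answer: -10496 + √89 ≈ -10487.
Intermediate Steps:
V(-8, -5) + B*(-82) = √((-8)² + (-5)²) + 128*(-82) = √(64 + 25) - 10496 = √89 - 10496 = -10496 + √89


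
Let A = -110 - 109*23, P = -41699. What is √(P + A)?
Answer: 6*I*√1231 ≈ 210.51*I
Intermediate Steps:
A = -2617 (A = -110 - 2507 = -2617)
√(P + A) = √(-41699 - 2617) = √(-44316) = 6*I*√1231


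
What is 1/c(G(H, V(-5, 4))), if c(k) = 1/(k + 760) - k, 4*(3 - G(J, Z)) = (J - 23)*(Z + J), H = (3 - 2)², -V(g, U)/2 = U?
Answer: 2898/102883 ≈ 0.028168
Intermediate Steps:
V(g, U) = -2*U
H = 1 (H = 1² = 1)
G(J, Z) = 3 - (-23 + J)*(J + Z)/4 (G(J, Z) = 3 - (J - 23)*(Z + J)/4 = 3 - (-23 + J)*(J + Z)/4)
c(k) = 1/(760 + k) - k
1/c(G(H, V(-5, 4))) = 1/((1 - (3 - ¼*1² + (23/4)*1 + 23*(-2*4)/4 - ¼*1*(-2*4))² - 760*(3 - ¼*1² + (23/4)*1 + 23*(-2*4)/4 - ¼*1*(-2*4)))/(760 + (3 - ¼*1² + (23/4)*1 + 23*(-2*4)/4 - ¼*1*(-2*4)))) = 1/((1 - (3 - ¼*1 + 23/4 + (23/4)*(-8) - ¼*1*(-8))² - 760*(3 - ¼*1 + 23/4 + (23/4)*(-8) - ¼*1*(-8)))/(760 + (3 - ¼*1 + 23/4 + (23/4)*(-8) - ¼*1*(-8)))) = 1/((1 - (3 - ¼ + 23/4 - 46 + 2)² - 760*(3 - ¼ + 23/4 - 46 + 2))/(760 + (3 - ¼ + 23/4 - 46 + 2))) = 1/((1 - (-71/2)² - 760*(-71/2))/(760 - 71/2)) = 1/((1 - 1*5041/4 + 26980)/(1449/2)) = 1/(2*(1 - 5041/4 + 26980)/1449) = 1/((2/1449)*(102883/4)) = 1/(102883/2898) = 2898/102883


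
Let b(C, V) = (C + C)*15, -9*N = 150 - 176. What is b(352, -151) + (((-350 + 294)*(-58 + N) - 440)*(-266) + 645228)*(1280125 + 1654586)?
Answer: -172171005756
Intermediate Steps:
N = 26/9 (N = -(150 - 176)/9 = -1/9*(-26) = 26/9 ≈ 2.8889)
b(C, V) = 30*C (b(C, V) = (2*C)*15 = 30*C)
b(352, -151) + (((-350 + 294)*(-58 + N) - 440)*(-266) + 645228)*(1280125 + 1654586) = 30*352 + (((-350 + 294)*(-58 + 26/9) - 440)*(-266) + 645228)*(1280125 + 1654586) = 10560 + ((-56*(-496/9) - 440)*(-266) + 645228)*2934711 = 10560 + ((27776/9 - 440)*(-266) + 645228)*2934711 = 10560 + ((23816/9)*(-266) + 645228)*2934711 = 10560 + (-6335056/9 + 645228)*2934711 = 10560 - 528004/9*2934711 = 10560 - 172171016316 = -172171005756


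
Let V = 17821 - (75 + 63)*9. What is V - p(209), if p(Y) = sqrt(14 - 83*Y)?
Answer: 16579 - I*sqrt(17333) ≈ 16579.0 - 131.65*I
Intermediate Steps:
V = 16579 (V = 17821 - 138*9 = 17821 - 1*1242 = 17821 - 1242 = 16579)
V - p(209) = 16579 - sqrt(14 - 83*209) = 16579 - sqrt(14 - 17347) = 16579 - sqrt(-17333) = 16579 - I*sqrt(17333)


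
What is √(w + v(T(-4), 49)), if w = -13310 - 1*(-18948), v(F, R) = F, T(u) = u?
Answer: 3*√626 ≈ 75.060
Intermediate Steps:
w = 5638 (w = -13310 + 18948 = 5638)
√(w + v(T(-4), 49)) = √(5638 - 4) = √5634 = 3*√626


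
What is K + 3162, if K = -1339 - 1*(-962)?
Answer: 2785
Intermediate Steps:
K = -377 (K = -1339 + 962 = -377)
K + 3162 = -377 + 3162 = 2785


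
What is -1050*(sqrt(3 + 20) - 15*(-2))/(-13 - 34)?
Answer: 31500/47 + 1050*sqrt(23)/47 ≈ 777.35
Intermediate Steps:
-1050*(sqrt(3 + 20) - 15*(-2))/(-13 - 34) = -1050*(sqrt(23) + 30)/(-47) = -1050*(30 + sqrt(23))*(-1)/47 = -1050*(-30/47 - sqrt(23)/47) = 31500/47 + 1050*sqrt(23)/47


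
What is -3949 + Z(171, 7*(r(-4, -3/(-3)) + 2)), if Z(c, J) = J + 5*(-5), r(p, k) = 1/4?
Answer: -15833/4 ≈ -3958.3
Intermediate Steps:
r(p, k) = ¼
Z(c, J) = -25 + J (Z(c, J) = J - 25 = -25 + J)
-3949 + Z(171, 7*(r(-4, -3/(-3)) + 2)) = -3949 + (-25 + 7*(¼ + 2)) = -3949 + (-25 + 7*(9/4)) = -3949 + (-25 + 63/4) = -3949 - 37/4 = -15833/4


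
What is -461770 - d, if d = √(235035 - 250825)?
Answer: -461770 - I*√15790 ≈ -4.6177e+5 - 125.66*I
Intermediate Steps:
d = I*√15790 (d = √(-15790) = I*√15790 ≈ 125.66*I)
-461770 - d = -461770 - I*√15790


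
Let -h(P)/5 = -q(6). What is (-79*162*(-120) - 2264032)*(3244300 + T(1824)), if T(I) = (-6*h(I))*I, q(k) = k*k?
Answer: -928095271360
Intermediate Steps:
q(k) = k²
h(P) = 180 (h(P) = -(-5)*6² = -(-5)*36 = -5*(-36) = 180)
T(I) = -1080*I (T(I) = (-6*180)*I = -1080*I)
(-79*162*(-120) - 2264032)*(3244300 + T(1824)) = (-79*162*(-120) - 2264032)*(3244300 - 1080*1824) = (-12798*(-120) - 2264032)*(3244300 - 1969920) = (1535760 - 2264032)*1274380 = -728272*1274380 = -928095271360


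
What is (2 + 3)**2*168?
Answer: 4200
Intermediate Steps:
(2 + 3)**2*168 = 5**2*168 = 25*168 = 4200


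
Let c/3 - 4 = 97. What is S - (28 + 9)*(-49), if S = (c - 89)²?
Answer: 47609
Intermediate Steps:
c = 303 (c = 12 + 3*97 = 12 + 291 = 303)
S = 45796 (S = (303 - 89)² = 214² = 45796)
S - (28 + 9)*(-49) = 45796 - (28 + 9)*(-49) = 45796 - 37*(-49) = 45796 - 1*(-1813) = 45796 + 1813 = 47609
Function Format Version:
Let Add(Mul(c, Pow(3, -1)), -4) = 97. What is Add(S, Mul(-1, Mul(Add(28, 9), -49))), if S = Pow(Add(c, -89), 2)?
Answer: 47609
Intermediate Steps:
c = 303 (c = Add(12, Mul(3, 97)) = Add(12, 291) = 303)
S = 45796 (S = Pow(Add(303, -89), 2) = Pow(214, 2) = 45796)
Add(S, Mul(-1, Mul(Add(28, 9), -49))) = Add(45796, Mul(-1, Mul(Add(28, 9), -49))) = Add(45796, Mul(-1, Mul(37, -49))) = Add(45796, Mul(-1, -1813)) = Add(45796, 1813) = 47609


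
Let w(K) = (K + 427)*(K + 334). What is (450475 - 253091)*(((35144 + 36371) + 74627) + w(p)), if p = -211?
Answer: 34090190640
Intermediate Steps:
w(K) = (334 + K)*(427 + K) (w(K) = (427 + K)*(334 + K) = (334 + K)*(427 + K))
(450475 - 253091)*(((35144 + 36371) + 74627) + w(p)) = (450475 - 253091)*(((35144 + 36371) + 74627) + (142618 + (-211)² + 761*(-211))) = 197384*((71515 + 74627) + (142618 + 44521 - 160571)) = 197384*(146142 + 26568) = 197384*172710 = 34090190640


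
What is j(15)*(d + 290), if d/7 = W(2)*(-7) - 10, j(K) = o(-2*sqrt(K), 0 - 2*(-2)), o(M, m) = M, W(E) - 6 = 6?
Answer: 736*sqrt(15) ≈ 2850.5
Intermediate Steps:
W(E) = 12 (W(E) = 6 + 6 = 12)
j(K) = -2*sqrt(K)
d = -658 (d = 7*(12*(-7) - 10) = 7*(-84 - 10) = 7*(-94) = -658)
j(15)*(d + 290) = (-2*sqrt(15))*(-658 + 290) = -2*sqrt(15)*(-368) = 736*sqrt(15)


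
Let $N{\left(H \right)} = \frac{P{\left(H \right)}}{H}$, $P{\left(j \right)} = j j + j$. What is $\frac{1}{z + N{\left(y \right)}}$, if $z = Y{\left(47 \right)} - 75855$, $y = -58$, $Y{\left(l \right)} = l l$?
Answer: $- \frac{1}{73703} \approx -1.3568 \cdot 10^{-5}$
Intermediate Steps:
$Y{\left(l \right)} = l^{2}$
$P{\left(j \right)} = j + j^{2}$ ($P{\left(j \right)} = j^{2} + j = j + j^{2}$)
$N{\left(H \right)} = 1 + H$ ($N{\left(H \right)} = \frac{H \left(1 + H\right)}{H} = 1 + H$)
$z = -73646$ ($z = 47^{2} - 75855 = 2209 - 75855 = -73646$)
$\frac{1}{z + N{\left(y \right)}} = \frac{1}{-73646 + \left(1 - 58\right)} = \frac{1}{-73646 - 57} = \frac{1}{-73703} = - \frac{1}{73703}$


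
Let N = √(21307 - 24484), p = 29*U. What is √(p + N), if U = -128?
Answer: √(-3712 + 3*I*√353) ≈ 0.4626 + 60.928*I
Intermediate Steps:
p = -3712 (p = 29*(-128) = -3712)
N = 3*I*√353 (N = √(-3177) = 3*I*√353 ≈ 56.365*I)
√(p + N) = √(-3712 + 3*I*√353)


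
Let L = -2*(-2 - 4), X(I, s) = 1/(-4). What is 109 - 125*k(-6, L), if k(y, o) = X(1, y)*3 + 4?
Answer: -1189/4 ≈ -297.25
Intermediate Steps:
X(I, s) = -¼
L = 12 (L = -2*(-6) = 12)
k(y, o) = 13/4 (k(y, o) = -¼*3 + 4 = -¾ + 4 = 13/4)
109 - 125*k(-6, L) = 109 - 125*13/4 = 109 - 1625/4 = -1189/4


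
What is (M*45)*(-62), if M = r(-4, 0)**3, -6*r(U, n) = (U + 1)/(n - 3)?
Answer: 155/12 ≈ 12.917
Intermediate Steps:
r(U, n) = -(1 + U)/(6*(-3 + n)) (r(U, n) = -(U + 1)/(6*(n - 3)) = -(1 + U)/(6*(-3 + n)))
M = -1/216 (M = ((-1 - 1*(-4))/(6*(-3 + 0)))**3 = ((1/6)*(-1 + 4)/(-3))**3 = ((1/6)*(-1/3)*3)**3 = (-1/6)**3 = -1/216 ≈ -0.0046296)
(M*45)*(-62) = -1/216*45*(-62) = -5/24*(-62) = 155/12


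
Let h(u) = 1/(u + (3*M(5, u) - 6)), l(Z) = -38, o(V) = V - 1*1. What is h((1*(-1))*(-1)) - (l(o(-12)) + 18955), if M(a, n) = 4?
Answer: -132418/7 ≈ -18917.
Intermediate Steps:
o(V) = -1 + V (o(V) = V - 1 = -1 + V)
h(u) = 1/(6 + u) (h(u) = 1/(u + (3*4 - 6)) = 1/(u + (12 - 6)) = 1/(u + 6) = 1/(6 + u))
h((1*(-1))*(-1)) - (l(o(-12)) + 18955) = 1/(6 + (1*(-1))*(-1)) - (-38 + 18955) = 1/(6 - 1*(-1)) - 1*18917 = 1/(6 + 1) - 18917 = 1/7 - 18917 = ⅐ - 18917 = -132418/7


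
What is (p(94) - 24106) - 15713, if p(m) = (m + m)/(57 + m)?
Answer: -6012481/151 ≈ -39818.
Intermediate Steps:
p(m) = 2*m/(57 + m) (p(m) = (2*m)/(57 + m) = 2*m/(57 + m))
(p(94) - 24106) - 15713 = (2*94/(57 + 94) - 24106) - 15713 = (2*94/151 - 24106) - 15713 = (2*94*(1/151) - 24106) - 15713 = (188/151 - 24106) - 15713 = -3639818/151 - 15713 = -6012481/151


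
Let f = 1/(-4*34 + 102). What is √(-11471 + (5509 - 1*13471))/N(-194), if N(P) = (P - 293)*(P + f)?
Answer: 34*I*√19433/3212739 ≈ 0.0014753*I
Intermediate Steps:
f = -1/34 (f = 1/(-136 + 102) = 1/(-34) = -1/34 ≈ -0.029412)
N(P) = (-293 + P)*(-1/34 + P) (N(P) = (P - 293)*(P - 1/34) = (-293 + P)*(-1/34 + P))
√(-11471 + (5509 - 1*13471))/N(-194) = √(-11471 + (5509 - 1*13471))/(293/34 + (-194)² - 9963/34*(-194)) = √(-11471 + (5509 - 13471))/(293/34 + 37636 + 966411/17) = √(-11471 - 7962)/(3212739/34) = √(-19433)*(34/3212739) = (I*√19433)*(34/3212739) = 34*I*√19433/3212739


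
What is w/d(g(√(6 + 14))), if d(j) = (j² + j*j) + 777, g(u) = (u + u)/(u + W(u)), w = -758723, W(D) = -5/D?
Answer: -6828507/7121 ≈ -958.92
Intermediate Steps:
g(u) = 2*u/(u - 5/u) (g(u) = (u + u)/(u - 5/u) = (2*u)/(u - 5/u) = 2*u/(u - 5/u))
d(j) = 777 + 2*j² (d(j) = (j² + j²) + 777 = 2*j² + 777 = 777 + 2*j²)
w/d(g(√(6 + 14))) = -758723/(777 + 2*(2*(√(6 + 14))²/(-5 + (√(6 + 14))²))²) = -758723/(777 + 2*(2*(√20)²/(-5 + (√20)²))²) = -758723/(777 + 2*(2*(2*√5)²/(-5 + (2*√5)²))²) = -758723/(777 + 2*(2*20/(-5 + 20))²) = -758723/(777 + 2*(2*20/15)²) = -758723/(777 + 2*(2*20*(1/15))²) = -758723/(777 + 2*(8/3)²) = -758723/(777 + 2*(64/9)) = -758723/(777 + 128/9) = -758723/7121/9 = -758723*9/7121 = -6828507/7121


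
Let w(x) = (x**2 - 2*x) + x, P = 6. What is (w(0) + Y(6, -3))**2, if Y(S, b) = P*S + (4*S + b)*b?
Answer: 729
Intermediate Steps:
Y(S, b) = 6*S + b*(b + 4*S) (Y(S, b) = 6*S + (4*S + b)*b = 6*S + (b + 4*S)*b = 6*S + b*(b + 4*S))
w(x) = x**2 - x
(w(0) + Y(6, -3))**2 = (0*(-1 + 0) + ((-3)**2 + 6*6 + 4*6*(-3)))**2 = (0*(-1) + (9 + 36 - 72))**2 = (0 - 27)**2 = (-27)**2 = 729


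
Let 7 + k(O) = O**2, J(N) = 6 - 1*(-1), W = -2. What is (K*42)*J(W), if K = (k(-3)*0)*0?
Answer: 0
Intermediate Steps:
J(N) = 7 (J(N) = 6 + 1 = 7)
k(O) = -7 + O**2
K = 0 (K = ((-7 + (-3)**2)*0)*0 = ((-7 + 9)*0)*0 = (2*0)*0 = 0*0 = 0)
(K*42)*J(W) = (0*42)*7 = 0*7 = 0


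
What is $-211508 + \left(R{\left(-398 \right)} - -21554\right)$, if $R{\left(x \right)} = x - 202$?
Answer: $-190554$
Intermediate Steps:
$R{\left(x \right)} = -202 + x$
$-211508 + \left(R{\left(-398 \right)} - -21554\right) = -211508 - -20954 = -211508 + \left(-600 + 21554\right) = -211508 + 20954 = -190554$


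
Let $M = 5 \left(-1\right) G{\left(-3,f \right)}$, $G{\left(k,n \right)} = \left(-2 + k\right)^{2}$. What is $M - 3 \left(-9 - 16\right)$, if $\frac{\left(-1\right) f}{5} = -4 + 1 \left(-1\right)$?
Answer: $-50$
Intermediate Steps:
$f = 25$ ($f = - 5 \left(-4 + 1 \left(-1\right)\right) = - 5 \left(-4 - 1\right) = \left(-5\right) \left(-5\right) = 25$)
$M = -125$ ($M = 5 \left(-1\right) \left(-2 - 3\right)^{2} = - 5 \left(-5\right)^{2} = \left(-5\right) 25 = -125$)
$M - 3 \left(-9 - 16\right) = -125 - 3 \left(-9 - 16\right) = -125 - -75 = -125 + 75 = -50$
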